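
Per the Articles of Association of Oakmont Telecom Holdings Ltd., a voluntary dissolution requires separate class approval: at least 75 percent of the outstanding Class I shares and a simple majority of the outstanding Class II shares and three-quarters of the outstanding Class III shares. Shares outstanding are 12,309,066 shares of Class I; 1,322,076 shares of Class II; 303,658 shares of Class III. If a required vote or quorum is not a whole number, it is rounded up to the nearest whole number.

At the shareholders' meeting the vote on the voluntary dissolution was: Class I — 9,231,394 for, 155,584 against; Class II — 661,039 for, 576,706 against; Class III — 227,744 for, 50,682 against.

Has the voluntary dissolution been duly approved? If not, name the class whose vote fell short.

Not approved — the Class I shares did not give the required vote.

Class I: 3/4 of 12309066 = 9231799.50, rounded up to 9231800; 9,231,800 required, 9,231,394 in favor — not approved.
Class II: a majority of 1322076 is 661039; 661,039 required, 661,039 in favor — approved.
Class III: 3/4 of 303658 = 227743.50, rounded up to 227744; 227,744 required, 227,744 in favor — approved.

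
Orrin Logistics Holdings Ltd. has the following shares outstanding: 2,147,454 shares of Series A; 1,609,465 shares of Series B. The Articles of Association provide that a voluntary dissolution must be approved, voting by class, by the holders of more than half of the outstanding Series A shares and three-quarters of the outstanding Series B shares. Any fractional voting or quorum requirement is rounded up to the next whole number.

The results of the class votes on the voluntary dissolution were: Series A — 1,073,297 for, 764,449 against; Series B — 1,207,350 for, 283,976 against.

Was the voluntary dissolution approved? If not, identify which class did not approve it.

Not approved — the Series A shares did not give the required vote.

Series A: a majority of 2147454 is 1073728; 1,073,728 required, 1,073,297 in favor — not approved.
Series B: 3/4 of 1609465 = 1207098.75, rounded up to 1207099; 1,207,099 required, 1,207,350 in favor — approved.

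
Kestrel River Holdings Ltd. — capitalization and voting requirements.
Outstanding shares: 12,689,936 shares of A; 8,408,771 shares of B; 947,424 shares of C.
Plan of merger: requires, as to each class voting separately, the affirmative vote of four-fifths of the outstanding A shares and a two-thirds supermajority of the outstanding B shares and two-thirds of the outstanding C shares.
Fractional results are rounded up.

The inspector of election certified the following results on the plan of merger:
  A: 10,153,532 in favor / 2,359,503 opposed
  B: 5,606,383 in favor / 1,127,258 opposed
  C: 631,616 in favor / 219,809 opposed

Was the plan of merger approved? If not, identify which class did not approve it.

A: 4/5 of 12689936 = 10151948.80, rounded up to 10151949; 10,151,949 required, 10,153,532 in favor — approved.
B: 2/3 of 8408771 = 5605847.33, rounded up to 5605848; 5,605,848 required, 5,606,383 in favor — approved.
C: 2/3 of 947424 = 631616; 631,616 required, 631,616 in favor — approved.

Approved — every class gave the required vote.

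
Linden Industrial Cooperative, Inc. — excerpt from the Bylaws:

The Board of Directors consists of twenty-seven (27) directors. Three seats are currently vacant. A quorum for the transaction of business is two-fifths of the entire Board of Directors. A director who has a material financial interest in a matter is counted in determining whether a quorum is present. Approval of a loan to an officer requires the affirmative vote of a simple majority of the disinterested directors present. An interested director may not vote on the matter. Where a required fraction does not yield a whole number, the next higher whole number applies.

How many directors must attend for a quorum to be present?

2/5 of 27 = 10.80, rounded up to 11.

11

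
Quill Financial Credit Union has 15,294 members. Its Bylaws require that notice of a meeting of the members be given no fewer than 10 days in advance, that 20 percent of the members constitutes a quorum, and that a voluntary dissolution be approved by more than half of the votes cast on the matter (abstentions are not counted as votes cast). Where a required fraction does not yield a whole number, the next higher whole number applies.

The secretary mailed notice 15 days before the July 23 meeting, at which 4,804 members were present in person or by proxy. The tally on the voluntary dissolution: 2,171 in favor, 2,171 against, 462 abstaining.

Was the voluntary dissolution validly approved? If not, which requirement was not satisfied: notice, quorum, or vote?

Invalid — vote requirement not satisfied.

Notice: 15 days given; 10 required. Satisfied.
Quorum: 20% of 15,294 = 3,058.80, rounded up to 3,059; 4,804 present. Satisfied.
Vote: requires a majority of the votes cast (4,804 − 462 abstaining = 4,342); a majority of 4342 is 2172, so 2,172 needed; 2,171 in favor. Not satisfied.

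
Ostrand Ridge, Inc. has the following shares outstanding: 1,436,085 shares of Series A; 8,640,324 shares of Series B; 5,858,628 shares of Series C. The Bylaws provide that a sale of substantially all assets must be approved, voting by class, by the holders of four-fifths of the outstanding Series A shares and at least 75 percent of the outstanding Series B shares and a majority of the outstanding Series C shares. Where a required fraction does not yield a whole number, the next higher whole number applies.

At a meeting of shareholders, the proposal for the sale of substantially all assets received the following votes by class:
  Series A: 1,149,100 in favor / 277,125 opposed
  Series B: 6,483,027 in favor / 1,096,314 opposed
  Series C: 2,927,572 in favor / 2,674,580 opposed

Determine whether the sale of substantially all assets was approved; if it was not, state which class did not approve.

Series A: 4/5 of 1436085 = 1148868; 1,148,868 required, 1,149,100 in favor — approved.
Series B: 3/4 of 8640324 = 6480243; 6,480,243 required, 6,483,027 in favor — approved.
Series C: a majority of 5858628 is 2929315; 2,929,315 required, 2,927,572 in favor — not approved.

Not approved — the Series C shares did not give the required vote.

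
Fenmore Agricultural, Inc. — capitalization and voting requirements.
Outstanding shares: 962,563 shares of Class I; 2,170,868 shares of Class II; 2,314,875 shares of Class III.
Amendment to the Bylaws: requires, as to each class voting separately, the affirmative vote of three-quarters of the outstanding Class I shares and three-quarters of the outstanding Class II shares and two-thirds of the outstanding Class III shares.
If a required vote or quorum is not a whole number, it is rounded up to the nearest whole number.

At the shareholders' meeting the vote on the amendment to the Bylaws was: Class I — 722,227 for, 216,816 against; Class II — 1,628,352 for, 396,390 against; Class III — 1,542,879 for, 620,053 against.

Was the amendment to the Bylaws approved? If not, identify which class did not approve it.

Class I: 3/4 of 962563 = 721922.25, rounded up to 721923; 721,923 required, 722,227 in favor — approved.
Class II: 3/4 of 2170868 = 1628151; 1,628,151 required, 1,628,352 in favor — approved.
Class III: 2/3 of 2314875 = 1543250; 1,543,250 required, 1,542,879 in favor — not approved.

Not approved — the Class III shares did not give the required vote.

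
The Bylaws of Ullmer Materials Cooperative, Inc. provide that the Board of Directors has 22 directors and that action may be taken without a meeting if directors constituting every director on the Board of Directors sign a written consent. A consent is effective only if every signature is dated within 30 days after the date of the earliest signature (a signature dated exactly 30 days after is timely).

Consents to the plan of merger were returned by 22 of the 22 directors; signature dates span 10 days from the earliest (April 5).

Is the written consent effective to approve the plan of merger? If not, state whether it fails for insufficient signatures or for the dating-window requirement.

Signatures required: the unanimous vote of 22 — unanimous means all 22, so 22 needed; 22 signed. Sufficient.
Dating window: the latest signature is 10 days after the earliest; the limit is 30 days. Within the window.

Effective — both the signature and dating-window requirements are satisfied.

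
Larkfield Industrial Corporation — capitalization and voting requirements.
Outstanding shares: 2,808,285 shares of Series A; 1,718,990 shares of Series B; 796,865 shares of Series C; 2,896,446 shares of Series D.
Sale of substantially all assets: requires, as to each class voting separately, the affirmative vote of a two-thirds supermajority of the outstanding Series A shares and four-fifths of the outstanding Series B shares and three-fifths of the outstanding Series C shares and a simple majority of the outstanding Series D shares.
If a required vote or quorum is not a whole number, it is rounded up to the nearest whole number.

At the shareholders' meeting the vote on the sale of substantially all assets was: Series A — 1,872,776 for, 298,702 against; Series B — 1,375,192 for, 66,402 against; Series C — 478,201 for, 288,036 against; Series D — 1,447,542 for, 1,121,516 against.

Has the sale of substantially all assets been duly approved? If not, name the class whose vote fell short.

Series A: 2/3 of 2808285 = 1872190; 1,872,190 required, 1,872,776 in favor — approved.
Series B: 4/5 of 1718990 = 1375192; 1,375,192 required, 1,375,192 in favor — approved.
Series C: 3/5 of 796865 = 478119; 478,119 required, 478,201 in favor — approved.
Series D: a majority of 2896446 is 1448224; 1,448,224 required, 1,447,542 in favor — not approved.

Not approved — the Series D shares did not give the required vote.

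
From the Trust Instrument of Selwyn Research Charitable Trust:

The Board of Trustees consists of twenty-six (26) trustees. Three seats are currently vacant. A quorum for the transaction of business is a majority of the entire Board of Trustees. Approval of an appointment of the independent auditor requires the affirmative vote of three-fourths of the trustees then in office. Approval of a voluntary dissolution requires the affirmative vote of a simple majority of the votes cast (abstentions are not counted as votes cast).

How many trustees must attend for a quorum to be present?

A majority of 26 is 14.

14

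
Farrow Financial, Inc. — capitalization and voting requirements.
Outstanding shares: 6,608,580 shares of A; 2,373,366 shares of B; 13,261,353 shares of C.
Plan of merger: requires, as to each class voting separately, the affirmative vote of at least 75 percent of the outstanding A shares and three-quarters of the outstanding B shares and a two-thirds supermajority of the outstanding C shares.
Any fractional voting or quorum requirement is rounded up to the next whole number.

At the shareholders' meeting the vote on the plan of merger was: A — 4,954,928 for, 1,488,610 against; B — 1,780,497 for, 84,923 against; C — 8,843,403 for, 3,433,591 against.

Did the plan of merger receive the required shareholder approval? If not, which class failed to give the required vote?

A: 3/4 of 6608580 = 4956435; 4,956,435 required, 4,954,928 in favor — not approved.
B: 3/4 of 2373366 = 1780024.50, rounded up to 1780025; 1,780,025 required, 1,780,497 in favor — approved.
C: 2/3 of 13261353 = 8840902; 8,840,902 required, 8,843,403 in favor — approved.

Not approved — the A shares did not give the required vote.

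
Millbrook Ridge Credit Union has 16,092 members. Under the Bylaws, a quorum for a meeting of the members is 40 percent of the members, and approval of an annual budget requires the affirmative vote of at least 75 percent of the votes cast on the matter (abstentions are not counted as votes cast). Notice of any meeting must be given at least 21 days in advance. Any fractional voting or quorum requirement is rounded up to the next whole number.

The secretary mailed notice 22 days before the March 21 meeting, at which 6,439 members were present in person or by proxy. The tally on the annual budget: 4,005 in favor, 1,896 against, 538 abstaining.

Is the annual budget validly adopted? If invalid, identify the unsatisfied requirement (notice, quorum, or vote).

Invalid — vote requirement not satisfied.

Notice: 22 days given; 21 required. Satisfied.
Quorum: 40% of 16,092 = 6,436.80, rounded up to 6,437; 6,439 present. Satisfied.
Vote: requires three-fourths of the votes cast (6,439 − 538 abstaining = 5,901); 3/4 of 5901 = 4425.75, rounded up to 4426, so 4,426 needed; 4,005 in favor. Not satisfied.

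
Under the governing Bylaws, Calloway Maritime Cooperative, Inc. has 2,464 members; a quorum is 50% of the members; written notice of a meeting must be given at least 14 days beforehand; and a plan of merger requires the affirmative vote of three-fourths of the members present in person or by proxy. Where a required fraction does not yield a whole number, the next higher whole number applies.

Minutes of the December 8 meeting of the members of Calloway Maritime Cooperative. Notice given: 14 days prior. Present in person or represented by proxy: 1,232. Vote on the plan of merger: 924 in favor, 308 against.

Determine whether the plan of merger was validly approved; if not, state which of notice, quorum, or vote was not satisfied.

Valid — all requirements satisfied.

Notice: 14 days given; 14 required. Satisfied.
Quorum: 50% of 2,464 = 1,232; 1,232 present. Satisfied.
Vote: requires three-fourths of those present (1,232); 3/4 of 1232 = 924, so 924 needed; 924 in favor. Satisfied.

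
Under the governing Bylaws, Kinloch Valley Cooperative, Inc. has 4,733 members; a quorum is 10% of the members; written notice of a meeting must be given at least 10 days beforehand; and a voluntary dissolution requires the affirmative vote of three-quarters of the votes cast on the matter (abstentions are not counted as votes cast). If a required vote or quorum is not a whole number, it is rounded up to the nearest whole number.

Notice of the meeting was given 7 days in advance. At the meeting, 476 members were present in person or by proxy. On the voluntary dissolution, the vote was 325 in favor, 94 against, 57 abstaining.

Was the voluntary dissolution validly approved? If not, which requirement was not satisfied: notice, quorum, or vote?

Notice: 7 days given; 10 required. Not satisfied.
Quorum: 10% of 4,733 = 473.30, rounded up to 474; 476 present. Satisfied.
Vote: requires three-fourths of the votes cast (476 − 57 abstaining = 419); 3/4 of 419 = 314.25, rounded up to 315, so 315 needed; 325 in favor. Satisfied.

Invalid — notice requirement not satisfied.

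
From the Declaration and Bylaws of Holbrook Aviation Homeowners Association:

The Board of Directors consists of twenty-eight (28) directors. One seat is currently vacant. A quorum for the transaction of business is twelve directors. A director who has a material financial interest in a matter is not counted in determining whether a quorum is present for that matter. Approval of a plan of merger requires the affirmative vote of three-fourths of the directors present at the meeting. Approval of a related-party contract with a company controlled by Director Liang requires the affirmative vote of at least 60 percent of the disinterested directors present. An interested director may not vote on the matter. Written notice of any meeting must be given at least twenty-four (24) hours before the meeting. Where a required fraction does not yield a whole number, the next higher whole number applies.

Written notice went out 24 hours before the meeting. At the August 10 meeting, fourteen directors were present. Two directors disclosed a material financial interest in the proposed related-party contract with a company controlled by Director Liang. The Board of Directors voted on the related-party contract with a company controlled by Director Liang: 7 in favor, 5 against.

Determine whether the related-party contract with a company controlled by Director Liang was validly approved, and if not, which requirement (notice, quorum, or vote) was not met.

Notice: 24 hours given; 24 required (24 ≥ 24). Satisfied.
Quorum: 14 present, but the 2 interested directors do not count, leaving 12. Quorum is 12. Satisfied.
Vote: the related-party contract with a company controlled by Director Liang requires three-fifths of the disinterested directors present (14 − 2 = 12). 3/5 of 12 = 7.20, rounded up to 8, so 8 affirmative votes are needed; 7 voted in favor. Not satisfied.

Invalid — vote requirement not satisfied.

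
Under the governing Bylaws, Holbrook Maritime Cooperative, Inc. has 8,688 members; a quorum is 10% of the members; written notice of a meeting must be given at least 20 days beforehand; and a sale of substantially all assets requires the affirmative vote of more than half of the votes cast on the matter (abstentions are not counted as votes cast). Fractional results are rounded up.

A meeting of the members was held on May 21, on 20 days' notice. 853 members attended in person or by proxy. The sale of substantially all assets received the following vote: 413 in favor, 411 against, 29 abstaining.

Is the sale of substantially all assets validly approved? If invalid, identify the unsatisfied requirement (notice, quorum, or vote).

Notice: 20 days given; 20 required. Satisfied.
Quorum: 10% of 8,688 = 868.80, rounded up to 869; 853 present. Not satisfied.
Vote: requires a majority of the votes cast (853 − 29 abstaining = 824); a majority of 824 is 413, so 413 needed; 413 in favor. Satisfied.

Invalid — quorum requirement not satisfied.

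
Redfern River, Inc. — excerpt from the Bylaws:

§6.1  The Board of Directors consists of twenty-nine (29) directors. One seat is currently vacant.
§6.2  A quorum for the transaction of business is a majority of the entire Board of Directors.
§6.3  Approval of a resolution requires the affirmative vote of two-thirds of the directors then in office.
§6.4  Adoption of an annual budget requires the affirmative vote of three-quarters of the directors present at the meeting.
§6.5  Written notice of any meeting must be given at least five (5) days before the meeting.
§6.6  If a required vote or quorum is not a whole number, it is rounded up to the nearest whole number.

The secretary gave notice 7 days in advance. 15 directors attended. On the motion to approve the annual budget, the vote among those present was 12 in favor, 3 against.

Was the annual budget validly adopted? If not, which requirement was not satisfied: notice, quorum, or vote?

Valid — all requirements satisfied.

Notice: 7 days given; 5 required (7 ≥ 5). Satisfied.
Quorum: 15 present; quorum is 15. Satisfied.
Vote: the annual budget requires three-fourths of the directors present (15). 3/4 of 15 = 11.25, rounded up to 12, so 12 affirmative votes are needed; 12 voted in favor. Satisfied.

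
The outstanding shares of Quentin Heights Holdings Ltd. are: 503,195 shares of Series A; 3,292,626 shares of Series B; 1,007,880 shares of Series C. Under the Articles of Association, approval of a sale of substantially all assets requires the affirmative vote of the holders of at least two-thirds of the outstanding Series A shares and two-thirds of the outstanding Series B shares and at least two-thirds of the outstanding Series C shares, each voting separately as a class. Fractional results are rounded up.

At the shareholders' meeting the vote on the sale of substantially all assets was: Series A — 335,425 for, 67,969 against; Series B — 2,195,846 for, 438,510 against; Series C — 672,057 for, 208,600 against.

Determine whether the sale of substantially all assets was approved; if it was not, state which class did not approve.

Series A: 2/3 of 503195 = 335463.33, rounded up to 335464; 335,464 required, 335,425 in favor — not approved.
Series B: 2/3 of 3292626 = 2195084; 2,195,084 required, 2,195,846 in favor — approved.
Series C: 2/3 of 1007880 = 671920; 671,920 required, 672,057 in favor — approved.

Not approved — the Series A shares did not give the required vote.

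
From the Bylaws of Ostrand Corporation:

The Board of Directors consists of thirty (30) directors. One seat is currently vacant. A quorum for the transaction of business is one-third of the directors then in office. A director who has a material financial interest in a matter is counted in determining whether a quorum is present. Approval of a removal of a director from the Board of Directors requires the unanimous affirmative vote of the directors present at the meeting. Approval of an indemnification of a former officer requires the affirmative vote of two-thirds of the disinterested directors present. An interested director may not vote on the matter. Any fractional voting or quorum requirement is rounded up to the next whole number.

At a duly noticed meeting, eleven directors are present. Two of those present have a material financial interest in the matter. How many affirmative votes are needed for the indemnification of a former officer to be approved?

6

The indemnification of a former officer requires two-thirds of the disinterested directors present (11 − 2 = 9).
2/3 of 9 = 6.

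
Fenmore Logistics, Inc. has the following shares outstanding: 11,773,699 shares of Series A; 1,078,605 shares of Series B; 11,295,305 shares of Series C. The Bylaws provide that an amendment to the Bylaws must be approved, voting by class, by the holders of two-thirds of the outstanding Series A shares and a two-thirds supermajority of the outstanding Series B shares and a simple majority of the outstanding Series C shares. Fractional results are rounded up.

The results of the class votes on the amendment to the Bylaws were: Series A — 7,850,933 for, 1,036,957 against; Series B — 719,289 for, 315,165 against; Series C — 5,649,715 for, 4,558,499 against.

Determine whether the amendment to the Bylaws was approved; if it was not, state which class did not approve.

Series A: 2/3 of 11773699 = 7849132.67, rounded up to 7849133; 7,849,133 required, 7,850,933 in favor — approved.
Series B: 2/3 of 1078605 = 719070; 719,070 required, 719,289 in favor — approved.
Series C: a majority of 11295305 is 5647653; 5,647,653 required, 5,649,715 in favor — approved.

Approved — every class gave the required vote.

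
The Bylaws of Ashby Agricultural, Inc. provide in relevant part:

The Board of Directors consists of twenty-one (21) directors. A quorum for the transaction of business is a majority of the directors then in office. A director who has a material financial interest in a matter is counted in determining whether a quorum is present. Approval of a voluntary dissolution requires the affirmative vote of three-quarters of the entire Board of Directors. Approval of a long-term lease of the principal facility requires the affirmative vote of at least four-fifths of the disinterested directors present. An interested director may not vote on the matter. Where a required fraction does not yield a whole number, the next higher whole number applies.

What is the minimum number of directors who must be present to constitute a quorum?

A majority of 21 is 11.

11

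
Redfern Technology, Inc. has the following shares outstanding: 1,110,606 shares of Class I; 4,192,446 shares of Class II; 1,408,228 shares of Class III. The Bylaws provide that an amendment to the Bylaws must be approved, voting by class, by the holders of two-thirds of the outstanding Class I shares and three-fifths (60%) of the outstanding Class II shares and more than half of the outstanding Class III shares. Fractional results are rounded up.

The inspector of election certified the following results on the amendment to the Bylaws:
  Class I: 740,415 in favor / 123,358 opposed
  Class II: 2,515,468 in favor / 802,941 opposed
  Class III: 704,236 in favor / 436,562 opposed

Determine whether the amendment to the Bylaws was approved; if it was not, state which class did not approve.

Approved — every class gave the required vote.

Class I: 2/3 of 1110606 = 740404; 740,404 required, 740,415 in favor — approved.
Class II: 3/5 of 4192446 = 2515467.60, rounded up to 2515468; 2,515,468 required, 2,515,468 in favor — approved.
Class III: a majority of 1408228 is 704115; 704,115 required, 704,236 in favor — approved.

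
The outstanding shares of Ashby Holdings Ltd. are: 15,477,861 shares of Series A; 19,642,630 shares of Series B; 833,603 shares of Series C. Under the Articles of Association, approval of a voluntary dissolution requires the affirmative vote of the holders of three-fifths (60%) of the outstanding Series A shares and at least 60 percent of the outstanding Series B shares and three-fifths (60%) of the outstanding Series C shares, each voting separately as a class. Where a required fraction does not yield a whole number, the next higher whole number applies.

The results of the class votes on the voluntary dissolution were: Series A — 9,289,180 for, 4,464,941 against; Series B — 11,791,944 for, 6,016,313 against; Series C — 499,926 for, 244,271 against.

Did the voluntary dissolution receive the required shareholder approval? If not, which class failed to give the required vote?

Not approved — the Series C shares did not give the required vote.

Series A: 3/5 of 15477861 = 9286716.60, rounded up to 9286717; 9,286,717 required, 9,289,180 in favor — approved.
Series B: 3/5 of 19642630 = 11785578; 11,785,578 required, 11,791,944 in favor — approved.
Series C: 3/5 of 833603 = 500161.80, rounded up to 500162; 500,162 required, 499,926 in favor — not approved.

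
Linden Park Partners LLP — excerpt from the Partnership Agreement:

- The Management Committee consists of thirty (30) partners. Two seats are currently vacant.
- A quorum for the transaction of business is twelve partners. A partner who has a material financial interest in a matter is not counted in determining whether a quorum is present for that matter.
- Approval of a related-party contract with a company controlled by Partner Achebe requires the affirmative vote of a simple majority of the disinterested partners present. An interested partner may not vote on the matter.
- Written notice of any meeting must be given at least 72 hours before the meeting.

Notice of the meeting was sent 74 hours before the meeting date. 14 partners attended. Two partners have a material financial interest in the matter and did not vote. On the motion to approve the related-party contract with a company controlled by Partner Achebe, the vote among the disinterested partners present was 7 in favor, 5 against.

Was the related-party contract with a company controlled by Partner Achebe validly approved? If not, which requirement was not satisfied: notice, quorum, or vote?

Valid — all requirements satisfied.

Notice: 74 hours given; 72 required (74 ≥ 72). Satisfied.
Quorum: 14 present, but the 2 interested partners do not count, leaving 12. Quorum is 12. Satisfied.
Vote: the related-party contract with a company controlled by Partner Achebe requires a majority of the disinterested partners present (14 − 2 = 12). A majority of 12 is 7, so 7 affirmative votes are needed; 7 voted in favor. Satisfied.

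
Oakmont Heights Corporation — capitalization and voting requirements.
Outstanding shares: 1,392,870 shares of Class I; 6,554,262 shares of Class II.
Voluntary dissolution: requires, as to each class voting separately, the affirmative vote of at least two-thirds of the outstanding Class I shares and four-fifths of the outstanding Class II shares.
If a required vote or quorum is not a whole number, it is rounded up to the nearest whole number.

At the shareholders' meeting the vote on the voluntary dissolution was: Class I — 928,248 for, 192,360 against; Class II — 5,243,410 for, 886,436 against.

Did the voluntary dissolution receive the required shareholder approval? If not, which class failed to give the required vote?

Not approved — the Class I shares did not give the required vote.

Class I: 2/3 of 1392870 = 928580; 928,580 required, 928,248 in favor — not approved.
Class II: 4/5 of 6554262 = 5243409.60, rounded up to 5243410; 5,243,410 required, 5,243,410 in favor — approved.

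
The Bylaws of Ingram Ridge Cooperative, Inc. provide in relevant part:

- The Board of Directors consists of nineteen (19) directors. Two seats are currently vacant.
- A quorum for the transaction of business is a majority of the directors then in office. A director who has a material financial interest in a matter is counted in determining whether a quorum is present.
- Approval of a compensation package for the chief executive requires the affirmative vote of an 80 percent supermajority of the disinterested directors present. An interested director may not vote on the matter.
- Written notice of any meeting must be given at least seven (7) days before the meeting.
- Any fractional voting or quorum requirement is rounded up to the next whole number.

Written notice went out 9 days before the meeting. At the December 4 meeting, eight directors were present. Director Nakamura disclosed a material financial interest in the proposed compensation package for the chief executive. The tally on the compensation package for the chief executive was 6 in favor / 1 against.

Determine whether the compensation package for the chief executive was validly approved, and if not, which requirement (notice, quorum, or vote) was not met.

Notice: 9 days given; 7 required (9 ≥ 7). Satisfied.
Quorum: 8 present (interested directors count toward quorum); quorum is 9. Not satisfied.
Vote: the compensation package for the chief executive requires four-fifths of the disinterested directors present (8 − 1 = 7). 4/5 of 7 = 5.60, rounded up to 6, so 6 affirmative votes are needed; 6 voted in favor. Satisfied. (Moot — without a quorum no business can be validly transacted.)

Invalid — quorum requirement not satisfied.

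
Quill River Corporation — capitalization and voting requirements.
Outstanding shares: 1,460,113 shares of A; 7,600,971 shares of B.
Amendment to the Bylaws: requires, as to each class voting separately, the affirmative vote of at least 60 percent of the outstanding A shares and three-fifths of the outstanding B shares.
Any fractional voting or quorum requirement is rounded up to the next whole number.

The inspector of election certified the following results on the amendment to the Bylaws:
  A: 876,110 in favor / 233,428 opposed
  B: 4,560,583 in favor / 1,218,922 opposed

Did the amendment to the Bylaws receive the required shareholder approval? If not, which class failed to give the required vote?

A: 3/5 of 1460113 = 876067.80, rounded up to 876068; 876,068 required, 876,110 in favor — approved.
B: 3/5 of 7600971 = 4560582.60, rounded up to 4560583; 4,560,583 required, 4,560,583 in favor — approved.

Approved — every class gave the required vote.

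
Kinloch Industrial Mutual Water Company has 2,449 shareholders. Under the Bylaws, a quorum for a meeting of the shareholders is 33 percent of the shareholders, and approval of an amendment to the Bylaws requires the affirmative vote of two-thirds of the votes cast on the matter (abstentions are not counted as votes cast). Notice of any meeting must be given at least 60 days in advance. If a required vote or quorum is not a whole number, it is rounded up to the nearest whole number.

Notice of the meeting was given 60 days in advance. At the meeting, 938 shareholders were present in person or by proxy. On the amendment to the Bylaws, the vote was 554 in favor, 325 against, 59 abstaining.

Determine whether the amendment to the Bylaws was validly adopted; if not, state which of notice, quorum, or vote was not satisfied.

Invalid — vote requirement not satisfied.

Notice: 60 days given; 60 required. Satisfied.
Quorum: 33% of 2,449 = 808.17, rounded up to 809; 938 present. Satisfied.
Vote: requires two-thirds of the votes cast (938 − 59 abstaining = 879); 2/3 of 879 = 586, so 586 needed; 554 in favor. Not satisfied.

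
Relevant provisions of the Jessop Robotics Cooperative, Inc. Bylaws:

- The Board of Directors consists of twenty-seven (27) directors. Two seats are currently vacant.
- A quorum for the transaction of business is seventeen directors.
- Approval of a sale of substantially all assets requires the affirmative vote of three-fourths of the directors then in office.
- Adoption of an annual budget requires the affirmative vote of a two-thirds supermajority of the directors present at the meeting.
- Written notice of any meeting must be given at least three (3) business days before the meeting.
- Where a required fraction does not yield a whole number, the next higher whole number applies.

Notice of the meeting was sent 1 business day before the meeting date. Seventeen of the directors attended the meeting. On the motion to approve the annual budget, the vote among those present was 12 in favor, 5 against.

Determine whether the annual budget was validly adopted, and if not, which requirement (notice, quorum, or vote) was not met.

Invalid — notice requirement not satisfied.

Notice: 1 business day given; 3 required (1 < 3). Not satisfied.
Quorum: 17 present; quorum is 17. Satisfied.
Vote: the annual budget requires two-thirds of the directors present (17). 2/3 of 17 = 11.33, rounded up to 12, so 12 affirmative votes are needed; 12 voted in favor. Satisfied.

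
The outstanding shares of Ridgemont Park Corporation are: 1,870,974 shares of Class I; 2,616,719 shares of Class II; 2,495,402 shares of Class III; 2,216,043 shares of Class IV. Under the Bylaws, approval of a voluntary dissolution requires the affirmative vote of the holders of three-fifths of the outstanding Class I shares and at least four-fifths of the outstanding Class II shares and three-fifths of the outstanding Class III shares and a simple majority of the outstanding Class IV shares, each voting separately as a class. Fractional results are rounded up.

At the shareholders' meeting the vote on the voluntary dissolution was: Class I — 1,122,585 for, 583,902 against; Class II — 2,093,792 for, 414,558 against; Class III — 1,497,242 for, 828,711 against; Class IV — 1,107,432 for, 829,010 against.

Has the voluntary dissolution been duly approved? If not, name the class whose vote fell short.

Class I: 3/5 of 1870974 = 1122584.40, rounded up to 1122585; 1,122,585 required, 1,122,585 in favor — approved.
Class II: 4/5 of 2616719 = 2093375.20, rounded up to 2093376; 2,093,376 required, 2,093,792 in favor — approved.
Class III: 3/5 of 2495402 = 1497241.20, rounded up to 1497242; 1,497,242 required, 1,497,242 in favor — approved.
Class IV: a majority of 2216043 is 1108022; 1,108,022 required, 1,107,432 in favor — not approved.

Not approved — the Class IV shares did not give the required vote.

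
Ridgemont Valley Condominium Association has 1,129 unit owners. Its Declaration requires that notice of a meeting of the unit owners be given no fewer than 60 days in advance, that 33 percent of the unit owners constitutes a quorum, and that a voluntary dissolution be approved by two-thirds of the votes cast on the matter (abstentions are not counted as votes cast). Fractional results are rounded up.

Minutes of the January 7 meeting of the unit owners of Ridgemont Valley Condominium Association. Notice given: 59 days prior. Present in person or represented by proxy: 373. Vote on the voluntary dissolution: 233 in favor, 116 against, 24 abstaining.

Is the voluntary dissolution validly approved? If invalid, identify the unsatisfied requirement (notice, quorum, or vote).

Notice: 59 days given; 60 required. Not satisfied.
Quorum: 33% of 1,129 = 372.57, rounded up to 373; 373 present. Satisfied.
Vote: requires two-thirds of the votes cast (373 − 24 abstaining = 349); 2/3 of 349 = 232.67, rounded up to 233, so 233 needed; 233 in favor. Satisfied.

Invalid — notice requirement not satisfied.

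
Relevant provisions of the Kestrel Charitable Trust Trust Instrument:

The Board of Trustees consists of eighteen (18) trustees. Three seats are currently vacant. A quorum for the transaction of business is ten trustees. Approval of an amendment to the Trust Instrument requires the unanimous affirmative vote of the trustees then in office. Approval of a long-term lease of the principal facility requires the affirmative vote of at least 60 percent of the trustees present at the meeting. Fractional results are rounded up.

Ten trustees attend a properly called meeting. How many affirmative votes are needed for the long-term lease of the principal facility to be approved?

6

The long-term lease of the principal facility requires three-fifths of the trustees present (10).
3/5 of 10 = 6.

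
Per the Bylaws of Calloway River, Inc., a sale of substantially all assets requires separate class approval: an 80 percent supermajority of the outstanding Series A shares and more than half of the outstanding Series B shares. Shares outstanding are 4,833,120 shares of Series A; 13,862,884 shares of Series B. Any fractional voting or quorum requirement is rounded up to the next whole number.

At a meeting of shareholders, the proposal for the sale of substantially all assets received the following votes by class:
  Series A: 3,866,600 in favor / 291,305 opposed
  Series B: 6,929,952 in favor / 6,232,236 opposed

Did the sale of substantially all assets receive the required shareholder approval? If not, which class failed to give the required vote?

Series A: 4/5 of 4833120 = 3866496; 3,866,496 required, 3,866,600 in favor — approved.
Series B: a majority of 13862884 is 6931443; 6,931,443 required, 6,929,952 in favor — not approved.

Not approved — the Series B shares did not give the required vote.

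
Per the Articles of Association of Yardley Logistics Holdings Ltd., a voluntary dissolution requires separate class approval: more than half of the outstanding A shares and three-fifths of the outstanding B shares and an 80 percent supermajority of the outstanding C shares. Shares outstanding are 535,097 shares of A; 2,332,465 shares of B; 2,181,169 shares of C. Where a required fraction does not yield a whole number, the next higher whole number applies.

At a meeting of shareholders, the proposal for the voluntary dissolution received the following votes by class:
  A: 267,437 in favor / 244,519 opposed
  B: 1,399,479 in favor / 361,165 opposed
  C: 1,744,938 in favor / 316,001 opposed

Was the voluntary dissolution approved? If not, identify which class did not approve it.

Not approved — the A shares did not give the required vote.

A: a majority of 535097 is 267549; 267,549 required, 267,437 in favor — not approved.
B: 3/5 of 2332465 = 1399479; 1,399,479 required, 1,399,479 in favor — approved.
C: 4/5 of 2181169 = 1744935.20, rounded up to 1744936; 1,744,936 required, 1,744,938 in favor — approved.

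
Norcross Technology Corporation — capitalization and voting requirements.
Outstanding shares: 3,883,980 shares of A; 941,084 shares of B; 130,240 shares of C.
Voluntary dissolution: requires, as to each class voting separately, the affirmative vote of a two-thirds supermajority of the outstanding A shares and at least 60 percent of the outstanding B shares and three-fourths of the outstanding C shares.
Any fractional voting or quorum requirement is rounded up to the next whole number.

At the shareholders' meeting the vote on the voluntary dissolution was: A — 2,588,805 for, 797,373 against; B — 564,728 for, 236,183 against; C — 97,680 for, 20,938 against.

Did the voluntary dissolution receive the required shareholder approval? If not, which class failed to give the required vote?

A: 2/3 of 3883980 = 2589320; 2,589,320 required, 2,588,805 in favor — not approved.
B: 3/5 of 941084 = 564650.40, rounded up to 564651; 564,651 required, 564,728 in favor — approved.
C: 3/4 of 130240 = 97680; 97,680 required, 97,680 in favor — approved.

Not approved — the A shares did not give the required vote.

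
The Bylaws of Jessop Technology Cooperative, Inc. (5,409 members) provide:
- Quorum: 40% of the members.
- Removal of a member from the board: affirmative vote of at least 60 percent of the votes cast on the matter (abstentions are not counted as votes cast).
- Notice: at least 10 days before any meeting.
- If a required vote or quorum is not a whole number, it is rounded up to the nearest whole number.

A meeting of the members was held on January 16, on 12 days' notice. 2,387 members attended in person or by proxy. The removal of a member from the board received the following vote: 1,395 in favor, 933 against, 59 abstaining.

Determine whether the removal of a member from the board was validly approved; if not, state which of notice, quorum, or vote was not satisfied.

Invalid — vote requirement not satisfied.

Notice: 12 days given; 10 required. Satisfied.
Quorum: 40% of 5,409 = 2,163.60, rounded up to 2,164; 2,387 present. Satisfied.
Vote: requires three-fifths of the votes cast (2,387 − 59 abstaining = 2,328); 3/5 of 2328 = 1396.80, rounded up to 1397, so 1,397 needed; 1,395 in favor. Not satisfied.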